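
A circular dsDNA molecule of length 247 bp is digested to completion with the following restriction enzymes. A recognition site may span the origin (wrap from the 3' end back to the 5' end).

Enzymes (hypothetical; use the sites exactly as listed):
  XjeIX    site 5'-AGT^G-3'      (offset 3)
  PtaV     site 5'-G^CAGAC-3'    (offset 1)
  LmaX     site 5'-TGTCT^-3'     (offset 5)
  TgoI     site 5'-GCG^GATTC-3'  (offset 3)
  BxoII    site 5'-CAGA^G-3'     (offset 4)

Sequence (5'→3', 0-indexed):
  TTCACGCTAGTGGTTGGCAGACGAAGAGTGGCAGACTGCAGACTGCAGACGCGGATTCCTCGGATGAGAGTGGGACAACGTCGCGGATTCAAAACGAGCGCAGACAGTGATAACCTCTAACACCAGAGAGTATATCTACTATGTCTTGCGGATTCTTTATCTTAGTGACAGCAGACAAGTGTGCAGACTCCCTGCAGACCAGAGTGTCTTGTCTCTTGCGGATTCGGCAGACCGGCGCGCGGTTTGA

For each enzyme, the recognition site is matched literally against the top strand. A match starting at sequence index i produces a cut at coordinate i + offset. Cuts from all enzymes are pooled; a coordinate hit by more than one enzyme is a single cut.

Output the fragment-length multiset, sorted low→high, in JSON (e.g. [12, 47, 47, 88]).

Scan for sites:
  XjeIX AGTG/3: at [8, 26, 68, 105, 163, 177, 202] ⇒ [11, 29, 71, 108, 166, 180, 205]
  PtaV GCAGAC/1: at [16, 30, 37, 44, 99, 170, 182, 193, 226] ⇒ [17, 31, 38, 45, 100, 171, 183, 194, 227]
  LmaX TGTCT/5: at [141, 204, 209] ⇒ [146, 209, 214]
  TgoI GCGGATTC/3: at [50, 82, 147, 217] ⇒ [53, 85, 150, 220]
  BxoII CAGAG/4: at [123, 199] ⇒ [127, 203]

All cut coordinates (distinct, sorted): [11, 17, 29, 31, 38, 45, 53, 71, 85, 100, 108, 127, 146, 150, 166, 171, 180, 183, 194, 203, 205, 209, 214, 220, 227]

Fragments:
  11→17: 6 bp
  17→29: 12 bp
  29→31: 2 bp
  31→38: 7 bp
  38→45: 7 bp
  45→53: 8 bp
  53→71: 18 bp
  71→85: 14 bp
  85→100: 15 bp
  100→108: 8 bp
  108→127: 19 bp
  127→146: 19 bp
  146→150: 4 bp
  150→166: 16 bp
  166→171: 5 bp
  171→180: 9 bp
  180→183: 3 bp
  183→194: 11 bp
  194→203: 9 bp
  203→205: 2 bp
  205→209: 4 bp
  209→214: 5 bp
  214→220: 6 bp
  220→227: 7 bp
  227→11 (wrap): 247-227+11 = 31 bp

[2,2,3,4,4,5,5,6,6,7,7,7,8,8,9,9,11,12,14,15,16,18,19,19,31]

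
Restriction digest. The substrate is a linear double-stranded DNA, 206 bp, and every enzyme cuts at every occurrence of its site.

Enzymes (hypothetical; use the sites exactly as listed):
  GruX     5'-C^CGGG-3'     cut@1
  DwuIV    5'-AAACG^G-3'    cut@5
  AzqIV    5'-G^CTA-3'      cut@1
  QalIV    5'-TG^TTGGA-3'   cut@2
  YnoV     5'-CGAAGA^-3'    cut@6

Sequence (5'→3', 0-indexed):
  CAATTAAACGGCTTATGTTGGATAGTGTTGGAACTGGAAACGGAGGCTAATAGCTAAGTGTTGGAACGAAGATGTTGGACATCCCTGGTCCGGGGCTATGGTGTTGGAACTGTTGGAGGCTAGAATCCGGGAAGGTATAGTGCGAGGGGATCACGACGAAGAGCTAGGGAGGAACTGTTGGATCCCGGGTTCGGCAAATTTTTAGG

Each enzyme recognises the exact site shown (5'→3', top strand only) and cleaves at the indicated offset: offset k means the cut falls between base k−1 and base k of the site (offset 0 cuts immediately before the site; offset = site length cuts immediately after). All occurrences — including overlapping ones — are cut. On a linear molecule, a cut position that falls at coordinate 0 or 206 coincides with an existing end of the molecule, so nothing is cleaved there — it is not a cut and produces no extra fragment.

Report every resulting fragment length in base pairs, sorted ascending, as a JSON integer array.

[1,2,4,5,7,7,7,7,8,8,8,9,10,10,12,14,15,16,21,35]

Site scan:
  GruX CCGGG/1: at [89, 126, 184] ⇒ [90, 127, 185]
  DwuIV AAACGG/5: at [5, 37] ⇒ [10, 42]
  AzqIV GCTA/1: at [45, 52, 94, 118, 162] ⇒ [46, 53, 95, 119, 163]
  QalIV TGTTGGA/2: at [15, 25, 58, 72, 101, 110, 175] ⇒ [17, 27, 60, 74, 103, 112, 177]
  YnoV CGAAGA/6: at [66, 156] ⇒ [72, 162]

Pooled cuts: [10, 17, 27, 42, 46, 53, 60, 72, 74, 90, 95, 103, 112, 119, 127, 162, 163, 177, 185]

Fragment lengths:
  [0,10): 10 bp
  [10,17): 7 bp
  [17,27): 10 bp
  [27,42): 15 bp
  [42,46): 4 bp
  [46,53): 7 bp
  [53,60): 7 bp
  [60,72): 12 bp
  [72,74): 2 bp
  [74,90): 16 bp
  [90,95): 5 bp
  [95,103): 8 bp
  [103,112): 9 bp
  [112,119): 7 bp
  [119,127): 8 bp
  [127,162): 35 bp
  [162,163): 1 bp
  [163,177): 14 bp
  [177,185): 8 bp
  [185,206): 21 bp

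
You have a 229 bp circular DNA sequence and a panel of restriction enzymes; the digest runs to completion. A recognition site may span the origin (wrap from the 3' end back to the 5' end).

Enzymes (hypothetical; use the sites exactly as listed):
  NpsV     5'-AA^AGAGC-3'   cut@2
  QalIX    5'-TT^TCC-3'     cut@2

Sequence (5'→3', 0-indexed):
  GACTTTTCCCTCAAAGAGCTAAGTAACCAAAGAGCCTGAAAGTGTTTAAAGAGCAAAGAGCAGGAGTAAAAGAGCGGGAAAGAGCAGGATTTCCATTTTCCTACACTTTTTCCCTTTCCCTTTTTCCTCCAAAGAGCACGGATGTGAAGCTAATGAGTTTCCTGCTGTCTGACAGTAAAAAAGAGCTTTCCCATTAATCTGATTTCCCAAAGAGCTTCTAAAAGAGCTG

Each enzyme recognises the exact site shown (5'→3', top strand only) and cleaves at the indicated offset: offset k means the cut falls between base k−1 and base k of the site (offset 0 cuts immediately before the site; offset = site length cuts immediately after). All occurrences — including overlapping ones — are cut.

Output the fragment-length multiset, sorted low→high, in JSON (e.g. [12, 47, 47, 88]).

Site scan:
  NpsV AAAGAGC/2: at [12, 28, 47, 54, 68, 78, 130, 179, 208, 220] ⇒ [14, 30, 49, 56, 70, 80, 132, 181, 210, 222]
  QalIX TTTCC/2: at [4, 89, 96, 108, 114, 122, 157, 186, 202] ⇒ [6, 91, 98, 110, 116, 124, 159, 188, 204]

All cut coordinates (distinct, sorted): [6, 14, 30, 49, 56, 70, 80, 91, 98, 110, 116, 124, 132, 159, 181, 188, 204, 210, 222]

Fragments:
  6→14: 8 bp
  14→30: 16 bp
  30→49: 19 bp
  49→56: 7 bp
  56→70: 14 bp
  70→80: 10 bp
  80→91: 11 bp
  91→98: 7 bp
  98→110: 12 bp
  110→116: 6 bp
  116→124: 8 bp
  124→132: 8 bp
  132→159: 27 bp
  159→181: 22 bp
  181→188: 7 bp
  188→204: 16 bp
  204→210: 6 bp
  210→222: 12 bp
  222→6 (wrap): 229-222+6 = 13 bp

[6,6,7,7,7,8,8,8,10,11,12,12,13,14,16,16,19,22,27]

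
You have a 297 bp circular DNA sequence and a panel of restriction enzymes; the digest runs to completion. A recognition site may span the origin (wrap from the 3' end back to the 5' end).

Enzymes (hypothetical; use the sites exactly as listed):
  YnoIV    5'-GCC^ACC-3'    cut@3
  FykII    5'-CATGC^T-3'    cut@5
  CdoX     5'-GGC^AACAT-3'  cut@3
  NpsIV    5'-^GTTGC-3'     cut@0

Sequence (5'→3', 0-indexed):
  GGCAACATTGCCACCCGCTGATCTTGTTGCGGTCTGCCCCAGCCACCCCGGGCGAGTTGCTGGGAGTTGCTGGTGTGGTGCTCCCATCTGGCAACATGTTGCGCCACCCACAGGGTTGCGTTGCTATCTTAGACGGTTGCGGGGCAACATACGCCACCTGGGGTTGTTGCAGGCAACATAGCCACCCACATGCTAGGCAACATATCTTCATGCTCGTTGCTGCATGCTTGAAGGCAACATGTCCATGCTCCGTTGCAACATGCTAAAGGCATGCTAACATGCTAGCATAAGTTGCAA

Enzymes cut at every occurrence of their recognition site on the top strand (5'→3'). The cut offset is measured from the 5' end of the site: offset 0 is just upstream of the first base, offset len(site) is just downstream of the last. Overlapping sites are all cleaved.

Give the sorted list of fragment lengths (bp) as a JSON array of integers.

Site scan:
  YnoIV GCCACC/3: at [9, 41, 102, 152, 180] ⇒ [12, 44, 105, 155, 183]
  FykII CATGCT/5: at [188, 208, 222, 243, 258, 269, 277] ⇒ [193, 213, 227, 248, 263, 274, 282]
  CdoX GGCAACAT/3: at [0, 89, 142, 171, 195, 232] ⇒ [3, 92, 145, 174, 198, 235]
  NpsIV GTTGC/0: at [25, 55, 65, 97, 114, 119, 135, 165, 215, 251, 290] ⇒ [25, 55, 65, 97, 114, 119, 135, 165, 215, 251, 290]

All cut coordinates (distinct, sorted): [3, 12, 25, 44, 55, 65, 92, 97, 105, 114, 119, 135, 145, 155, 165, 174, 183, 193, 198, 213, 215, 227, 235, 248, 251, 263, 274, 282, 290]

Fragments:
  3→12: 9 bp
  12→25: 13 bp
  25→44: 19 bp
  44→55: 11 bp
  55→65: 10 bp
  65→92: 27 bp
  92→97: 5 bp
  97→105: 8 bp
  105→114: 9 bp
  114→119: 5 bp
  119→135: 16 bp
  135→145: 10 bp
  145→155: 10 bp
  155→165: 10 bp
  165→174: 9 bp
  174→183: 9 bp
  183→193: 10 bp
  193→198: 5 bp
  198→213: 15 bp
  213→215: 2 bp
  215→227: 12 bp
  227→235: 8 bp
  235→248: 13 bp
  248→251: 3 bp
  251→263: 12 bp
  263→274: 11 bp
  274→282: 8 bp
  282→290: 8 bp
  290→3 (wrap): 297-290+3 = 10 bp

[2,3,5,5,5,8,8,8,8,9,9,9,9,10,10,10,10,10,10,11,11,12,12,13,13,15,16,19,27]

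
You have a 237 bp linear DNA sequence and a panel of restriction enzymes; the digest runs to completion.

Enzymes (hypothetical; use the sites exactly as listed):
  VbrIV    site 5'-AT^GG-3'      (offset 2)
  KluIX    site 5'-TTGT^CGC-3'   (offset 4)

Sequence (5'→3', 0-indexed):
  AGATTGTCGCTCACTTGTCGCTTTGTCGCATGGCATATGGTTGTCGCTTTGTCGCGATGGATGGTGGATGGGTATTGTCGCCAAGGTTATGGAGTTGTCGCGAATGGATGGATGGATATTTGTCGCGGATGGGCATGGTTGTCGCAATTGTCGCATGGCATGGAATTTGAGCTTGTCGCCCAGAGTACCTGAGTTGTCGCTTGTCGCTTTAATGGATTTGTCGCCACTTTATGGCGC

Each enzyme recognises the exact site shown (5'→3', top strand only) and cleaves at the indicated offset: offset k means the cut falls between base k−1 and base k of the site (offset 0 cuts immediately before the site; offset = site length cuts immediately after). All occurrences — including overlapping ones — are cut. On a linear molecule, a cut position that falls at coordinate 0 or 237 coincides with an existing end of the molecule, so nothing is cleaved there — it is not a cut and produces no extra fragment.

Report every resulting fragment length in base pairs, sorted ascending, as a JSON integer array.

Per-enzyme occurrences:
  VbrIV ATGG/2: at [29, 36, 56, 60, 67, 88, 103, 107, 111, 128, 134, 154, 159, 211, 230] ⇒ [31, 38, 58, 62, 69, 90, 105, 109, 113, 130, 136, 156, 161, 213, 232]
  KluIX TTGTCGC/4: at [3, 14, 22, 40, 48, 74, 94, 119, 138, 147, 172, 193, 200, 217] ⇒ [7, 18, 26, 44, 52, 78, 98, 123, 142, 151, 176, 197, 204, 221]

Pooled cuts: [7, 18, 26, 31, 38, 44, 52, 58, 62, 69, 78, 90, 98, 105, 109, 113, 123, 130, 136, 142, 151, 156, 161, 176, 197, 204, 213, 221, 232]

Fragment lengths:
  [0,7): 7 bp
  [7,18): 11 bp
  [18,26): 8 bp
  [26,31): 5 bp
  [31,38): 7 bp
  [38,44): 6 bp
  [44,52): 8 bp
  [52,58): 6 bp
  [58,62): 4 bp
  [62,69): 7 bp
  [69,78): 9 bp
  [78,90): 12 bp
  [90,98): 8 bp
  [98,105): 7 bp
  [105,109): 4 bp
  [109,113): 4 bp
  [113,123): 10 bp
  [123,130): 7 bp
  [130,136): 6 bp
  [136,142): 6 bp
  [142,151): 9 bp
  [151,156): 5 bp
  [156,161): 5 bp
  [161,176): 15 bp
  [176,197): 21 bp
  [197,204): 7 bp
  [204,213): 9 bp
  [213,221): 8 bp
  [221,232): 11 bp
  [232,237): 5 bp

[4,4,4,5,5,5,5,6,6,6,6,7,7,7,7,7,7,8,8,8,8,9,9,9,10,11,11,12,15,21]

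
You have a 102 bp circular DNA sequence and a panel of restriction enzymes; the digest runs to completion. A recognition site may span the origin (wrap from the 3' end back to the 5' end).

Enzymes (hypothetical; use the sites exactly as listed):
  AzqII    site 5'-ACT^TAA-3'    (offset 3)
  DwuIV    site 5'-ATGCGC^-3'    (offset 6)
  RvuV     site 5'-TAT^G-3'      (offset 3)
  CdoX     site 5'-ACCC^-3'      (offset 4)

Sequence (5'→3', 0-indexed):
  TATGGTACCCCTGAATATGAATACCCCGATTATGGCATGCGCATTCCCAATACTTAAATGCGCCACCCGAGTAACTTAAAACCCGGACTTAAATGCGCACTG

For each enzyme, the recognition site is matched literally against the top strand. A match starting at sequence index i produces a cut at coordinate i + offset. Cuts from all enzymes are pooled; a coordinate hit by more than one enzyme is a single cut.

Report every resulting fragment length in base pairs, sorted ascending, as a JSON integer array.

[5,5,7,7,7,8,8,8,8,9,9,9,12]

Per-enzyme occurrences:
  AzqII ACTTAA/3: at [51, 73, 86] ⇒ [54, 76, 89]
  DwuIV ATGCGC/6: at [36, 57, 92] ⇒ [42, 63, 98]
  RvuV TATG/3: at [0, 15, 30] ⇒ [3, 18, 33]
  CdoX ACCC/4: at [6, 22, 64, 80] ⇒ [10, 26, 68, 84]

Pooled cuts: [3, 10, 18, 26, 33, 42, 54, 63, 68, 76, 84, 89, 98]

Fragments:
  3→10: 7 bp
  10→18: 8 bp
  18→26: 8 bp
  26→33: 7 bp
  33→42: 9 bp
  42→54: 12 bp
  54→63: 9 bp
  63→68: 5 bp
  68→76: 8 bp
  76→84: 8 bp
  84→89: 5 bp
  89→98: 9 bp
  98→3 (wrap): 102-98+3 = 7 bp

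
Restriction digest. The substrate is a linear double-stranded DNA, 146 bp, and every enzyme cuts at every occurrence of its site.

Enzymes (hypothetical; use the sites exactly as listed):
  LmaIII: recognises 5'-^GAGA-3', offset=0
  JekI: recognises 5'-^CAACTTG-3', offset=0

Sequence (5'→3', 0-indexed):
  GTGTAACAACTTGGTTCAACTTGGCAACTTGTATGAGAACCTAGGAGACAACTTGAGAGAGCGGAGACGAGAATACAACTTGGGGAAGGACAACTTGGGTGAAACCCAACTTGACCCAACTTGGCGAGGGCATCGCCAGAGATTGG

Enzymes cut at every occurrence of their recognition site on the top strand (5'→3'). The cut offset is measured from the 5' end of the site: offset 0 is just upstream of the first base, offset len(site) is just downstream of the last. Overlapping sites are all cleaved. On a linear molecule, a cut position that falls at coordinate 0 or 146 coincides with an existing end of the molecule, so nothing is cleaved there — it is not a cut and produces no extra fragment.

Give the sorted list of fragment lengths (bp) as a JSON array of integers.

[2,4,5,6,6,7,7,8,8,10,10,10,10,15,16,22]

Site scan:
  LmaIII GAGA/0: at [34, 44, 54, 56, 63, 68, 138] ⇒ [34, 44, 54, 56, 63, 68, 138]
  JekI CAACTTG/0: at [6, 16, 24, 48, 75, 90, 106, 116] ⇒ [6, 16, 24, 48, 75, 90, 106, 116]

Pooled cuts: [6, 16, 24, 34, 44, 48, 54, 56, 63, 68, 75, 90, 106, 116, 138]

Fragments:
  [0,6): 6 bp
  [6,16): 10 bp
  [16,24): 8 bp
  [24,34): 10 bp
  [34,44): 10 bp
  [44,48): 4 bp
  [48,54): 6 bp
  [54,56): 2 bp
  [56,63): 7 bp
  [63,68): 5 bp
  [68,75): 7 bp
  [75,90): 15 bp
  [90,106): 16 bp
  [106,116): 10 bp
  [116,138): 22 bp
  [138,146): 8 bp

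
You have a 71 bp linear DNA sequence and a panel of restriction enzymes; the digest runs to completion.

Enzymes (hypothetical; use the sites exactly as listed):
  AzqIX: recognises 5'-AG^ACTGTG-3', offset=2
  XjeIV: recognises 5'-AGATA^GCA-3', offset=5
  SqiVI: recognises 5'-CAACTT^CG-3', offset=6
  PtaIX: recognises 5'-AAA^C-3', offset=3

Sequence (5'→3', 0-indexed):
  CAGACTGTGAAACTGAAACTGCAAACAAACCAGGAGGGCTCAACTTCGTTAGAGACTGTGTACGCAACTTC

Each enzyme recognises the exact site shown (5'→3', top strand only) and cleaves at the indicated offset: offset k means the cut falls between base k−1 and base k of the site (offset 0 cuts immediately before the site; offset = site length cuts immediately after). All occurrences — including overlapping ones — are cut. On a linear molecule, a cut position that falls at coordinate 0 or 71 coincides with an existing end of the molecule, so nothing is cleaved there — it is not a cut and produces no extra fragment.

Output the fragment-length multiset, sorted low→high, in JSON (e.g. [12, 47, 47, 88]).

[3,4,6,7,8,9,17,17]

Site scan:
  AzqIX AGACTGTG/2: at [1, 52] ⇒ [3, 54]
  XjeIV (AGATAGCA, off=5): no sites
  SqiVI CAACTTCG/6: at [40] ⇒ [46]
  PtaIX AAAC/3: at [9, 15, 22, 26] ⇒ [12, 18, 25, 29]

All cut coordinates (distinct, sorted): [3, 12, 18, 25, 29, 46, 54]

Fragment lengths:
  [0,3): 3 bp
  [3,12): 9 bp
  [12,18): 6 bp
  [18,25): 7 bp
  [25,29): 4 bp
  [29,46): 17 bp
  [46,54): 8 bp
  [54,71): 17 bp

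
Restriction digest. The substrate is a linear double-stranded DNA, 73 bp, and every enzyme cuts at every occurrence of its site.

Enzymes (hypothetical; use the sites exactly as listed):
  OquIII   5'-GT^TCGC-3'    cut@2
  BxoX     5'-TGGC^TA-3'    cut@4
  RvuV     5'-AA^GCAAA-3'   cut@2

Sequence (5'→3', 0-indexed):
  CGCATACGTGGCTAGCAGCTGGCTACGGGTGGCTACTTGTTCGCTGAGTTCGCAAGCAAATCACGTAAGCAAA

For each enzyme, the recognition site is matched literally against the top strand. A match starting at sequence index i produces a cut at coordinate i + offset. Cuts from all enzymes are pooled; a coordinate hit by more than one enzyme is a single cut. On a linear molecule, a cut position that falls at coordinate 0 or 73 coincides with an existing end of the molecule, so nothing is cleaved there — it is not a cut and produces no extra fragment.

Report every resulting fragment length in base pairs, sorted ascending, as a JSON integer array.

[5,6,7,9,10,11,12,13]

Per-enzyme occurrences:
  OquIII (GTTCGC, off=2): starts [38, 47] → cuts [40, 49]
  BxoX (TGGCTA, off=4): starts [8, 19, 29] → cuts [12, 23, 33]
  RvuV (AAGCAAA, off=2): starts [53, 66] → cuts [55, 68]

Pooled cuts: [12, 23, 33, 40, 49, 55, 68]

Fragment lengths:
  [0,12): 12 bp
  [12,23): 11 bp
  [23,33): 10 bp
  [33,40): 7 bp
  [40,49): 9 bp
  [49,55): 6 bp
  [55,68): 13 bp
  [68,73): 5 bp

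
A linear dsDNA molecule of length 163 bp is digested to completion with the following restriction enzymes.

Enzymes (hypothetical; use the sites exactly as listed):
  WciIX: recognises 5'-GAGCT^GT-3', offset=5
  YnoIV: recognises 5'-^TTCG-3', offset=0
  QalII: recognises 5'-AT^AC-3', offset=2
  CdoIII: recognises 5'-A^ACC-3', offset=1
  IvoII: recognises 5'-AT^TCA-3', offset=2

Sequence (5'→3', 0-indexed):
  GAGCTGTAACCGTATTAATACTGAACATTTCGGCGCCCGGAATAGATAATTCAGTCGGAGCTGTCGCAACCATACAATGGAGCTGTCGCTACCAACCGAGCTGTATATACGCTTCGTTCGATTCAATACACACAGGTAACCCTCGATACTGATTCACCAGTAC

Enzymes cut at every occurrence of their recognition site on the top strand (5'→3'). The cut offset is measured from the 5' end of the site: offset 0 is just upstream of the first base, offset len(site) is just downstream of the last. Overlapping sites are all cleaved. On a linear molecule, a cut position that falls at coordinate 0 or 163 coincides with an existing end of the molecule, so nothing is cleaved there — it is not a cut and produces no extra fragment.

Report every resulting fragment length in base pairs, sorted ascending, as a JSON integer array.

Per-enzyme occurrences:
  WciIX (GAGCTGT, off=5): starts [0, 57, 79, 97] → cuts [5, 62, 84, 102]
  YnoIV (TTCG, off=0): starts [28, 112, 116] → cuts [28, 112, 116]
  QalII (ATAC, off=2): starts [17, 71, 106, 125, 145] → cuts [19, 73, 108, 127, 147]
  CdoIII (AACC, off=1): starts [7, 67, 93, 137] → cuts [8, 68, 94, 138]
  IvoII (ATTCA, off=2): starts [48, 120, 151] → cuts [50, 122, 153]

All cut coordinates (distinct, sorted): [5, 8, 19, 28, 50, 62, 68, 73, 84, 94, 102, 108, 112, 116, 122, 127, 138, 147, 153]

Fragment lengths:
  [0,5): 5 bp
  [5,8): 3 bp
  [8,19): 11 bp
  [19,28): 9 bp
  [28,50): 22 bp
  [50,62): 12 bp
  [62,68): 6 bp
  [68,73): 5 bp
  [73,84): 11 bp
  [84,94): 10 bp
  [94,102): 8 bp
  [102,108): 6 bp
  [108,112): 4 bp
  [112,116): 4 bp
  [116,122): 6 bp
  [122,127): 5 bp
  [127,138): 11 bp
  [138,147): 9 bp
  [147,153): 6 bp
  [153,163): 10 bp

[3,4,4,5,5,5,6,6,6,6,8,9,9,10,10,11,11,11,12,22]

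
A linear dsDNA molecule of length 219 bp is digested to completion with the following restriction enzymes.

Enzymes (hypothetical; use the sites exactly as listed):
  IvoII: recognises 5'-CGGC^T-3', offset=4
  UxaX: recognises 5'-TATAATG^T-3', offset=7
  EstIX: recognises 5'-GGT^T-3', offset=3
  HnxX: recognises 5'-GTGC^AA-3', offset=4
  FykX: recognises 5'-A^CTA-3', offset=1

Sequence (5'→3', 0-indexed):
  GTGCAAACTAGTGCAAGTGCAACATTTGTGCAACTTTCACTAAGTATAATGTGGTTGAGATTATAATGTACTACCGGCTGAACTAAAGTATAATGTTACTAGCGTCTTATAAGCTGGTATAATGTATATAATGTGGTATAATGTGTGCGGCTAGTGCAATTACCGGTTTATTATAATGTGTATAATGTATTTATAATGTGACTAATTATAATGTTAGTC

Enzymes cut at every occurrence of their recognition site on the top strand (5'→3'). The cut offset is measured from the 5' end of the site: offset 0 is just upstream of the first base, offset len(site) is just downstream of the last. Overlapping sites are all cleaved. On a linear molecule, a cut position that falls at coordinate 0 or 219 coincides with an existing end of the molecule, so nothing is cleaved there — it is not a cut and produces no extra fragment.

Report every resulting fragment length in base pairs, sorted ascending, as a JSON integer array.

Site scan:
  IvoII CGGCT/4: at [74, 147] ⇒ [78, 151]
  UxaX TATAATGT/7: at [44, 61, 88, 117, 126, 136, 171, 180, 191, 206] ⇒ [51, 68, 95, 124, 133, 143, 178, 187, 198, 213]
  EstIX GGTT/3: at [52, 164] ⇒ [55, 167]
  HnxX GTGCAA/4: at [0, 10, 16, 27, 153] ⇒ [4, 14, 20, 31, 157]
  FykX ACTA/1: at [6, 38, 69, 81, 97, 200] ⇒ [7, 39, 70, 82, 98, 201]

Pooled cuts: [4, 7, 14, 20, 31, 39, 51, 55, 68, 70, 78, 82, 95, 98, 124, 133, 143, 151, 157, 167, 178, 187, 198, 201, 213]

Fragments:
  [0,4): 4 bp
  [4,7): 3 bp
  [7,14): 7 bp
  [14,20): 6 bp
  [20,31): 11 bp
  [31,39): 8 bp
  [39,51): 12 bp
  [51,55): 4 bp
  [55,68): 13 bp
  [68,70): 2 bp
  [70,78): 8 bp
  [78,82): 4 bp
  [82,95): 13 bp
  [95,98): 3 bp
  [98,124): 26 bp
  [124,133): 9 bp
  [133,143): 10 bp
  [143,151): 8 bp
  [151,157): 6 bp
  [157,167): 10 bp
  [167,178): 11 bp
  [178,187): 9 bp
  [187,198): 11 bp
  [198,201): 3 bp
  [201,213): 12 bp
  [213,219): 6 bp

[2,3,3,3,4,4,4,6,6,6,7,8,8,8,9,9,10,10,11,11,11,12,12,13,13,26]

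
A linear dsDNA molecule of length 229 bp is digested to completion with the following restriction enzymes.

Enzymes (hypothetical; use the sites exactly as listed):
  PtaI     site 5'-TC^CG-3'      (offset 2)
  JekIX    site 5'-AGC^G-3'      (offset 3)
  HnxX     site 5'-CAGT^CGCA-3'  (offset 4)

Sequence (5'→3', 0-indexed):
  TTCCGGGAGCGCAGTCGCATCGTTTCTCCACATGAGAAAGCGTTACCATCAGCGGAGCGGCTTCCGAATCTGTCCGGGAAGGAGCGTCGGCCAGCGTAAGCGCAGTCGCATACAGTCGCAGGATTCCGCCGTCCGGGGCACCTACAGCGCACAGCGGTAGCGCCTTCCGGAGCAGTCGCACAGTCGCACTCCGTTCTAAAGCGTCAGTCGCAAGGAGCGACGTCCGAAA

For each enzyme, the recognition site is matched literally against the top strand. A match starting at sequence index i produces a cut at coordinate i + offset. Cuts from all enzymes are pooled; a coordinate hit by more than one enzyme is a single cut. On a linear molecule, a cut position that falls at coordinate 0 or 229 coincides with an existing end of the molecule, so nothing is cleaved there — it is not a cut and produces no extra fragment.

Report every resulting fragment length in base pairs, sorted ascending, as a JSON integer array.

[3,5,5,5,5,6,6,6,6,6,6,7,7,7,7,8,9,10,10,10,10,10,11,11,12,15,26]

Scan for sites:
  PtaI TCCG/2: at [1, 62, 72, 124, 131, 165, 189, 222] ⇒ [3, 64, 74, 126, 133, 167, 191, 224]
  JekIX AGCG/3: at [7, 38, 50, 55, 82, 92, 98, 145, 152, 158, 199, 215] ⇒ [10, 41, 53, 58, 85, 95, 101, 148, 155, 161, 202, 218]
  HnxX CAGTCGCA/4: at [11, 102, 112, 172, 180, 204] ⇒ [15, 106, 116, 176, 184, 208]

All cut coordinates (distinct, sorted): [3, 10, 15, 41, 53, 58, 64, 74, 85, 95, 101, 106, 116, 126, 133, 148, 155, 161, 167, 176, 184, 191, 202, 208, 218, 224]

Fragments:
  [0,3): 3 bp
  [3,10): 7 bp
  [10,15): 5 bp
  [15,41): 26 bp
  [41,53): 12 bp
  [53,58): 5 bp
  [58,64): 6 bp
  [64,74): 10 bp
  [74,85): 11 bp
  [85,95): 10 bp
  [95,101): 6 bp
  [101,106): 5 bp
  [106,116): 10 bp
  [116,126): 10 bp
  [126,133): 7 bp
  [133,148): 15 bp
  [148,155): 7 bp
  [155,161): 6 bp
  [161,167): 6 bp
  [167,176): 9 bp
  [176,184): 8 bp
  [184,191): 7 bp
  [191,202): 11 bp
  [202,208): 6 bp
  [208,218): 10 bp
  [218,224): 6 bp
  [224,229): 5 bp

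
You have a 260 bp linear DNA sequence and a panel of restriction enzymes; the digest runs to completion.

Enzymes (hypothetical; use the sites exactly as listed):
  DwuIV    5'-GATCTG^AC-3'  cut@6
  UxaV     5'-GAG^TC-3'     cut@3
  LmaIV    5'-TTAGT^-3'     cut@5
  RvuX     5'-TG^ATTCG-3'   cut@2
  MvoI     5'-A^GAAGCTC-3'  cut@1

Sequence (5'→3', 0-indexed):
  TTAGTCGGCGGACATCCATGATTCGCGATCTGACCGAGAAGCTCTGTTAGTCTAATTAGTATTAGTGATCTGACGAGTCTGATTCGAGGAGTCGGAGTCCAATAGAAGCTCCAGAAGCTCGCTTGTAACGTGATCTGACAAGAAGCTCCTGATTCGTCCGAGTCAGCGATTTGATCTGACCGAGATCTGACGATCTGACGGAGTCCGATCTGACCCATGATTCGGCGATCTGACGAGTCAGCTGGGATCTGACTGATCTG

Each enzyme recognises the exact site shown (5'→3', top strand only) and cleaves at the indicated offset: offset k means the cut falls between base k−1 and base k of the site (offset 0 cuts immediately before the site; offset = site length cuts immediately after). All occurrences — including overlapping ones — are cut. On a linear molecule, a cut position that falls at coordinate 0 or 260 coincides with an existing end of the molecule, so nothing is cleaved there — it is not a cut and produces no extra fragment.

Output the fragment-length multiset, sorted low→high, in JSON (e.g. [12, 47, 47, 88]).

Scan for sites:
  DwuIV GATCTGAC/6: at [26, 66, 131, 172, 183, 191, 206, 226, 245] ⇒ [32, 72, 137, 178, 189, 197, 212, 232, 251]
  UxaV GAGTC/3: at [74, 88, 94, 159, 200, 234] ⇒ [77, 91, 97, 162, 203, 237]
  LmaIV TTAGT/5: at [0, 46, 55, 61] ⇒ [5, 51, 60, 66]
  RvuX TGATTCG/2: at [18, 79, 149, 217] ⇒ [20, 81, 151, 219]
  MvoI AGAAGCTC/1: at [36, 103, 112, 140] ⇒ [37, 104, 113, 141]

Pooled cuts: [5, 20, 32, 37, 51, 60, 66, 72, 77, 81, 91, 97, 104, 113, 137, 141, 151, 162, 178, 189, 197, 203, 212, 219, 232, 237, 251]

Fragments:
  [0,5): 5 bp
  [5,20): 15 bp
  [20,32): 12 bp
  [32,37): 5 bp
  [37,51): 14 bp
  [51,60): 9 bp
  [60,66): 6 bp
  [66,72): 6 bp
  [72,77): 5 bp
  [77,81): 4 bp
  [81,91): 10 bp
  [91,97): 6 bp
  [97,104): 7 bp
  [104,113): 9 bp
  [113,137): 24 bp
  [137,141): 4 bp
  [141,151): 10 bp
  [151,162): 11 bp
  [162,178): 16 bp
  [178,189): 11 bp
  [189,197): 8 bp
  [197,203): 6 bp
  [203,212): 9 bp
  [212,219): 7 bp
  [219,232): 13 bp
  [232,237): 5 bp
  [237,251): 14 bp
  [251,260): 9 bp

[4,4,5,5,5,5,6,6,6,6,7,7,8,9,9,9,9,10,10,11,11,12,13,14,14,15,16,24]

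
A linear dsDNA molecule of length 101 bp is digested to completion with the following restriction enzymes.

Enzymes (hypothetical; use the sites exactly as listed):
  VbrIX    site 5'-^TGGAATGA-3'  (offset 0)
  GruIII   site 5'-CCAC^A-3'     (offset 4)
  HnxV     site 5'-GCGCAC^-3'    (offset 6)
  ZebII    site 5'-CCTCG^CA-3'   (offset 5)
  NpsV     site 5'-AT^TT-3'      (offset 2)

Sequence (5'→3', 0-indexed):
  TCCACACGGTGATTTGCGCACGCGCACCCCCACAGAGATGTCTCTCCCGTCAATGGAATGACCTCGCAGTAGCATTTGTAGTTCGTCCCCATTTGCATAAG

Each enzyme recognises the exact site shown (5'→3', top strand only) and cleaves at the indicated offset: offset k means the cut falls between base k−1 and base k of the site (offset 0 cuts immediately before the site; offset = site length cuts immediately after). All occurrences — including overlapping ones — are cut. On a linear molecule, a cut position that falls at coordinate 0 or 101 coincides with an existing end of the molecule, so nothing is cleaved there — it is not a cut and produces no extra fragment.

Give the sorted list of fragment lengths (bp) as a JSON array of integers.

[5,6,6,8,8,9,9,13,17,20]

Per-enzyme occurrences:
  VbrIX TGGAATGA/0: at [53] ⇒ [53]
  GruIII CCACA/4: at [1, 29] ⇒ [5, 33]
  HnxV GCGCAC/6: at [15, 21] ⇒ [21, 27]
  ZebII CCTCGCA/5: at [61] ⇒ [66]
  NpsV ATTT/2: at [11, 73, 90] ⇒ [13, 75, 92]

All cut coordinates (distinct, sorted): [5, 13, 21, 27, 33, 53, 66, 75, 92]

Fragments:
  [0,5): 5 bp
  [5,13): 8 bp
  [13,21): 8 bp
  [21,27): 6 bp
  [27,33): 6 bp
  [33,53): 20 bp
  [53,66): 13 bp
  [66,75): 9 bp
  [75,92): 17 bp
  [92,101): 9 bp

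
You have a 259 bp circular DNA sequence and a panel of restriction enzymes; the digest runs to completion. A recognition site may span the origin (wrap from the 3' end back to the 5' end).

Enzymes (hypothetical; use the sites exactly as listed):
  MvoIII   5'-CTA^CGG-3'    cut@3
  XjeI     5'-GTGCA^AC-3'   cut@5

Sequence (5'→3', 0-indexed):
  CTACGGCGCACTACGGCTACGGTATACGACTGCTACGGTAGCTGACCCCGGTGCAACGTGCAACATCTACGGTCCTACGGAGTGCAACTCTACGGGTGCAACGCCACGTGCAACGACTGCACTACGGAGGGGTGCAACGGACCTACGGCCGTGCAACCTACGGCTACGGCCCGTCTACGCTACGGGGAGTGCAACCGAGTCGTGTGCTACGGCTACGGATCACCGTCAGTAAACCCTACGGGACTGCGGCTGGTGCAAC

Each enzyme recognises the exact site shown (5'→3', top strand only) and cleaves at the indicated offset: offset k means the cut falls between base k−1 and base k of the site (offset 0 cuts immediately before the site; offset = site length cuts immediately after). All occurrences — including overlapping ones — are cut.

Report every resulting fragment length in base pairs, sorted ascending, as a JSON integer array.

Scan for sites:
  MvoIII CTACGG/3: at [0, 10, 16, 32, 66, 74, 89, 121, 142, 157, 163, 179, 206, 212, 235] ⇒ [3, 13, 19, 35, 69, 77, 92, 124, 145, 160, 166, 182, 209, 215, 238]
  XjeI GTGCAAC/5: at [50, 57, 81, 95, 107, 131, 150, 188, 252] ⇒ [55, 62, 86, 100, 112, 136, 155, 193, 257]

All cut coordinates (distinct, sorted): [3, 13, 19, 35, 55, 62, 69, 77, 86, 92, 100, 112, 124, 136, 145, 155, 160, 166, 182, 193, 209, 215, 238, 257]

Fragment lengths:
  3→13: 10 bp
  13→19: 6 bp
  19→35: 16 bp
  35→55: 20 bp
  55→62: 7 bp
  62→69: 7 bp
  69→77: 8 bp
  77→86: 9 bp
  86→92: 6 bp
  92→100: 8 bp
  100→112: 12 bp
  112→124: 12 bp
  124→136: 12 bp
  136→145: 9 bp
  145→155: 10 bp
  155→160: 5 bp
  160→166: 6 bp
  166→182: 16 bp
  182→193: 11 bp
  193→209: 16 bp
  209→215: 6 bp
  215→238: 23 bp
  238→257: 19 bp
  257→3 (wrap): 259-257+3 = 5 bp

[5,5,6,6,6,6,7,7,8,8,9,9,10,10,11,12,12,12,16,16,16,19,20,23]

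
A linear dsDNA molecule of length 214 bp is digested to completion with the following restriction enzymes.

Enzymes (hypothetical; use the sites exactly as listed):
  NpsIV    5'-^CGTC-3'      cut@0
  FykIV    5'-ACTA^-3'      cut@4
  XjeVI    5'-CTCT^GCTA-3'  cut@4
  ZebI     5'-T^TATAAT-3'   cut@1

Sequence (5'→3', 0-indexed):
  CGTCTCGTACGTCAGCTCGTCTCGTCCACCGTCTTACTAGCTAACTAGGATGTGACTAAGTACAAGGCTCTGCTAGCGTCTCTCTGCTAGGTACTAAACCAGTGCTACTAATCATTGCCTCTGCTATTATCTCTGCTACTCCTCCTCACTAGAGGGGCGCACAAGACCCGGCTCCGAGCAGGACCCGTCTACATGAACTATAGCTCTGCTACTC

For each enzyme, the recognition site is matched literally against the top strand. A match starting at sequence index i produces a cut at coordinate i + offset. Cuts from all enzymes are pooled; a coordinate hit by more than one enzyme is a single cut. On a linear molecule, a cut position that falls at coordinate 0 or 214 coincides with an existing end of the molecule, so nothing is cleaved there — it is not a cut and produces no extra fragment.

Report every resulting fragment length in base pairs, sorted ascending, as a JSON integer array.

[5,5,7,7,7,8,8,9,9,10,11,11,12,12,13,14,15,17,34]

Scan for sites:
  NpsIV (CGTC, off=0): starts [0, 9, 17, 22, 29, 76, 185] → cuts [9, 17, 22, 29, 76, 185] (position 0 is a terminus of the linear molecule — no cut)
  FykIV (ACTA, off=4): starts [35, 43, 54, 92, 106, 147, 196] → cuts [39, 47, 58, 96, 110, 151, 200]
  XjeVI (CTCTGCTA, off=4): starts [67, 81, 118, 130, 203] → cuts [71, 85, 122, 134, 207]
  ZebI (TTATAAT, off=1): no sites

All cut coordinates (distinct, sorted): [9, 17, 22, 29, 39, 47, 58, 71, 76, 85, 96, 110, 122, 134, 151, 185, 200, 207]

Fragments:
  [0,9): 9 bp
  [9,17): 8 bp
  [17,22): 5 bp
  [22,29): 7 bp
  [29,39): 10 bp
  [39,47): 8 bp
  [47,58): 11 bp
  [58,71): 13 bp
  [71,76): 5 bp
  [76,85): 9 bp
  [85,96): 11 bp
  [96,110): 14 bp
  [110,122): 12 bp
  [122,134): 12 bp
  [134,151): 17 bp
  [151,185): 34 bp
  [185,200): 15 bp
  [200,207): 7 bp
  [207,214): 7 bp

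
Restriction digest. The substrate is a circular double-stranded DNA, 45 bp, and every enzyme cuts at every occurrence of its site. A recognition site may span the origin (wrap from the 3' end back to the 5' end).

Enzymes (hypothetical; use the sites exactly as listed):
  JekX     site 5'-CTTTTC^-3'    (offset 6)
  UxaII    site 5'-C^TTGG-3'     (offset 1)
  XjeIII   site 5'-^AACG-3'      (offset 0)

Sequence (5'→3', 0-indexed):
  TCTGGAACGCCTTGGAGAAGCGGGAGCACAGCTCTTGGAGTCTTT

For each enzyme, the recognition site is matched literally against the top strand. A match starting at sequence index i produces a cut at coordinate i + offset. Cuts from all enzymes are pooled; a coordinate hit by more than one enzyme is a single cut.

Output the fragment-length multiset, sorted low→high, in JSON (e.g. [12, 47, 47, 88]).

[3,6,13,23]

Scan for sites:
  JekX CTTTTC/6: at [41] ⇒ [2]
  UxaII CTTGG/1: at [10, 33] ⇒ [11, 34]
  XjeIII AACG/0: at [5] ⇒ [5]

All cut coordinates (distinct, sorted): [2, 5, 11, 34]

Fragment lengths:
  2→5: 3 bp
  5→11: 6 bp
  11→34: 23 bp
  34→2 (wrap): 45-34+2 = 13 bp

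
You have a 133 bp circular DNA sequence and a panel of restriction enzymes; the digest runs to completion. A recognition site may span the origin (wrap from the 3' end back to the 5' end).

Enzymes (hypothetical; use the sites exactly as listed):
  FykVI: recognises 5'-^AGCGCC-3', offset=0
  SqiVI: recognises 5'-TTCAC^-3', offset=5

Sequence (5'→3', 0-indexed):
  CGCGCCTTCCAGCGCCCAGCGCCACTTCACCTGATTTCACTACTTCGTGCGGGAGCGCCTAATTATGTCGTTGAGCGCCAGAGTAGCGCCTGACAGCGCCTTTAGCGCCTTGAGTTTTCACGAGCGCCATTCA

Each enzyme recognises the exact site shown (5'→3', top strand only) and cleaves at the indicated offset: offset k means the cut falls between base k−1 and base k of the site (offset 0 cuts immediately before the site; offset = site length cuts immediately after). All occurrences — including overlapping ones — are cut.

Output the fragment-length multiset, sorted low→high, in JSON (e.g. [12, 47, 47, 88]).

Site scan:
  FykVI AGCGCC/0: at [10, 17, 53, 73, 84, 94, 103, 122] ⇒ [10, 17, 53, 73, 84, 94, 103, 122]
  SqiVI TTCAC/5: at [25, 35, 116, 129] ⇒ [1, 30, 40, 121]

All cut coordinates (distinct, sorted): [1, 10, 17, 30, 40, 53, 73, 84, 94, 103, 121, 122]

Fragment lengths:
  1→10: 9 bp
  10→17: 7 bp
  17→30: 13 bp
  30→40: 10 bp
  40→53: 13 bp
  53→73: 20 bp
  73→84: 11 bp
  84→94: 10 bp
  94→103: 9 bp
  103→121: 18 bp
  121→122: 1 bp
  122→1 (wrap): 133-122+1 = 12 bp

[1,7,9,9,10,10,11,12,13,13,18,20]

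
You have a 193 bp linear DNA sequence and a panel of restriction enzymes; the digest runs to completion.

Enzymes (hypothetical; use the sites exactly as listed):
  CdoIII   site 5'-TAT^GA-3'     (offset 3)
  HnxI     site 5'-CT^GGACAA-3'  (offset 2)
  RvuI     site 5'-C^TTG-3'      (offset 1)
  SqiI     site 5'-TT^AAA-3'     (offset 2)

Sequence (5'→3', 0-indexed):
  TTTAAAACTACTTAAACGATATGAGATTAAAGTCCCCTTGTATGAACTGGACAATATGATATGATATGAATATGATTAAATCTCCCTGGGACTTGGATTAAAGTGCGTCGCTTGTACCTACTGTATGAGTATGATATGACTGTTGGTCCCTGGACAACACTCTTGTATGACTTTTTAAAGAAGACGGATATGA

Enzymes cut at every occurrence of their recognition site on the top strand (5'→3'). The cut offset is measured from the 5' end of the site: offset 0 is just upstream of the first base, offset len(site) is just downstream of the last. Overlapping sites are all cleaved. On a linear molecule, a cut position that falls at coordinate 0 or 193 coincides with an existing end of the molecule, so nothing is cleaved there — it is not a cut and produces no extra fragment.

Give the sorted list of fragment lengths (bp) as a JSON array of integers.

Per-enzyme occurrences:
  CdoIII TATGA/3: at [19, 40, 54, 59, 64, 70, 123, 129, 134, 165, 188] ⇒ [22, 43, 57, 62, 67, 73, 126, 132, 137, 168, 191]
  HnxI CTGGACAA/2: at [46, 149] ⇒ [48, 151]
  RvuI CTTG/1: at [36, 91, 110, 161] ⇒ [37, 92, 111, 162]
  SqiI TTAAA/2: at [1, 11, 26, 75, 97, 174] ⇒ [3, 13, 28, 77, 99, 176]

Pooled cuts: [3, 13, 22, 28, 37, 43, 48, 57, 62, 67, 73, 77, 92, 99, 111, 126, 132, 137, 151, 162, 168, 176, 191]

Fragment lengths:
  [0,3): 3 bp
  [3,13): 10 bp
  [13,22): 9 bp
  [22,28): 6 bp
  [28,37): 9 bp
  [37,43): 6 bp
  [43,48): 5 bp
  [48,57): 9 bp
  [57,62): 5 bp
  [62,67): 5 bp
  [67,73): 6 bp
  [73,77): 4 bp
  [77,92): 15 bp
  [92,99): 7 bp
  [99,111): 12 bp
  [111,126): 15 bp
  [126,132): 6 bp
  [132,137): 5 bp
  [137,151): 14 bp
  [151,162): 11 bp
  [162,168): 6 bp
  [168,176): 8 bp
  [176,191): 15 bp
  [191,193): 2 bp

[2,3,4,5,5,5,5,6,6,6,6,6,7,8,9,9,9,10,11,12,14,15,15,15]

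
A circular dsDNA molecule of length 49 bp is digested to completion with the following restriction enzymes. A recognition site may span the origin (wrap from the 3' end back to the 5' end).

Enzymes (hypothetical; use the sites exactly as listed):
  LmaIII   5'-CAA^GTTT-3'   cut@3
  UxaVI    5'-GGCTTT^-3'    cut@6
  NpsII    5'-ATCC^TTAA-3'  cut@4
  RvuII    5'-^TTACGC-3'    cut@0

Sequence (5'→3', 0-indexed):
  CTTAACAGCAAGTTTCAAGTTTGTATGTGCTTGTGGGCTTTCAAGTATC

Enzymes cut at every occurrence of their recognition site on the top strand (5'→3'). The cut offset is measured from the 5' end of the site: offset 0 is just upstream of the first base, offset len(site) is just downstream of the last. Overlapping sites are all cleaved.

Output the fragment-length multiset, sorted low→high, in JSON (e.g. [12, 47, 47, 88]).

[7,9,10,23]

Per-enzyme occurrences:
  LmaIII (CAAGTTT, off=3): starts [8, 15] → cuts [11, 18]
  UxaVI (GGCTTT, off=6): starts [35] → cuts [41]
  NpsII (ATCCTTAA, off=4): starts [46] → cuts [1]
  RvuII (TTACGC, off=0): no sites

All cut coordinates (distinct, sorted): [1, 11, 18, 41]

Fragment lengths:
  1→11: 10 bp
  11→18: 7 bp
  18→41: 23 bp
  41→1 (wrap): 49-41+1 = 9 bp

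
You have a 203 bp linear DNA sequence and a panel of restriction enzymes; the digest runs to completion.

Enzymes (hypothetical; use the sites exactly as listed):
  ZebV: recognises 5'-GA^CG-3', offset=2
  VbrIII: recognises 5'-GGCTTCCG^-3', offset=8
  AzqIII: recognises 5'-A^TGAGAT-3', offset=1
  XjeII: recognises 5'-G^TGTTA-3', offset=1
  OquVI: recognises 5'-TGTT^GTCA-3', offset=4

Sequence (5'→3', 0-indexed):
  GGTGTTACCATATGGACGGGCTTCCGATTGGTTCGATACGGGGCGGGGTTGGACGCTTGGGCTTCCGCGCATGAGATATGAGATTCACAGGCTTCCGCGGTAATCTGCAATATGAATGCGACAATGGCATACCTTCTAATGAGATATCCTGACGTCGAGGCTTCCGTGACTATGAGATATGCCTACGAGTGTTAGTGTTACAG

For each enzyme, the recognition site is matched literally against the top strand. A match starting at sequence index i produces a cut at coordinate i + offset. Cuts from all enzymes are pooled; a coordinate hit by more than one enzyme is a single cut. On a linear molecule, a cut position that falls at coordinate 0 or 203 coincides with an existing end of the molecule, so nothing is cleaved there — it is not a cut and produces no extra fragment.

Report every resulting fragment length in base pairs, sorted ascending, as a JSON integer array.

[2,4,6,6,7,8,10,13,14,14,14,17,19,27,42]

Scan for sites:
  ZebV (GACG, off=2): starts [14, 51, 150] → cuts [16, 53, 152]
  VbrIII (GGCTTCCG, off=8): starts [18, 59, 89, 158] → cuts [26, 67, 97, 166]
  AzqIII (ATGAGAT, off=1): starts [70, 77, 138, 171] → cuts [71, 78, 139, 172]
  XjeII (GTGTTA, off=1): starts [1, 188, 194] → cuts [2, 189, 195]
  OquVI (TGTTGTCA, off=4): no sites

Pooled cuts: [2, 16, 26, 53, 67, 71, 78, 97, 139, 152, 166, 172, 189, 195]

Fragments:
  [0,2): 2 bp
  [2,16): 14 bp
  [16,26): 10 bp
  [26,53): 27 bp
  [53,67): 14 bp
  [67,71): 4 bp
  [71,78): 7 bp
  [78,97): 19 bp
  [97,139): 42 bp
  [139,152): 13 bp
  [152,166): 14 bp
  [166,172): 6 bp
  [172,189): 17 bp
  [189,195): 6 bp
  [195,203): 8 bp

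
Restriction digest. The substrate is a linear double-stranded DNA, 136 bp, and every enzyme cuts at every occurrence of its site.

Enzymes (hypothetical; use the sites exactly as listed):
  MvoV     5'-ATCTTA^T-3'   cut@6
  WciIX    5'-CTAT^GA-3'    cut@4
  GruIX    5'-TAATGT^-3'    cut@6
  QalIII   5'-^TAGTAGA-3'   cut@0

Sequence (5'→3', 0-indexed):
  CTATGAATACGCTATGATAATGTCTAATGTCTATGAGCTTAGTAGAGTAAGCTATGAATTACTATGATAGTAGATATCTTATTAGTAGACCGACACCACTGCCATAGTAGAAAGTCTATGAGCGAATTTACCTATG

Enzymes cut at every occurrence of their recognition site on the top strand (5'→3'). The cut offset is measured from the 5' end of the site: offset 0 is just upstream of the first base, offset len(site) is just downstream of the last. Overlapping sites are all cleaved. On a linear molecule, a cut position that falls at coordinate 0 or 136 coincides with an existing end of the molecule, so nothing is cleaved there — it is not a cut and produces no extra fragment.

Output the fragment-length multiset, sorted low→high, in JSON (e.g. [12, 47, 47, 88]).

Scan for sites:
  MvoV ATCTTAT/6: at [75] ⇒ [81]
  WciIX CTATGA/4: at [0, 11, 30, 51, 61, 115] ⇒ [4, 15, 34, 55, 65, 119]
  GruIX TAATGT/6: at [17, 24] ⇒ [23, 30]
  QalIII TAGTAGA/0: at [39, 67, 82, 104] ⇒ [39, 67, 82, 104]

All cut coordinates (distinct, sorted): [4, 15, 23, 30, 34, 39, 55, 65, 67, 81, 82, 104, 119]

Fragments:
  [0,4): 4 bp
  [4,15): 11 bp
  [15,23): 8 bp
  [23,30): 7 bp
  [30,34): 4 bp
  [34,39): 5 bp
  [39,55): 16 bp
  [55,65): 10 bp
  [65,67): 2 bp
  [67,81): 14 bp
  [81,82): 1 bp
  [82,104): 22 bp
  [104,119): 15 bp
  [119,136): 17 bp

[1,2,4,4,5,7,8,10,11,14,15,16,17,22]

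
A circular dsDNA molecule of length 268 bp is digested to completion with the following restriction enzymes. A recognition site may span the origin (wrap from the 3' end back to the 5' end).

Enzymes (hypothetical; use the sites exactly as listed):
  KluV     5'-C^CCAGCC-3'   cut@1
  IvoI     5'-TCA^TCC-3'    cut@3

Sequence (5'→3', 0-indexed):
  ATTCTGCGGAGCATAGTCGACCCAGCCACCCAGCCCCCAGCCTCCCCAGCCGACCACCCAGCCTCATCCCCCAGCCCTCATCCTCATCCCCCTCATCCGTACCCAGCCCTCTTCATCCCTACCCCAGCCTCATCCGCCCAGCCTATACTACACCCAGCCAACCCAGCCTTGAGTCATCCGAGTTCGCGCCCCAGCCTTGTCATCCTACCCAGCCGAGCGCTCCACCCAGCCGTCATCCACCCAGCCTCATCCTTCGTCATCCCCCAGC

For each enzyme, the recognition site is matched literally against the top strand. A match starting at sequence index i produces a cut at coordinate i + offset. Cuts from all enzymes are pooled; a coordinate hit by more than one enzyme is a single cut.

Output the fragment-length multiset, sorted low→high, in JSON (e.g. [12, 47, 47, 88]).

[4,5,5,6,6,7,7,8,8,9,9,9,9,9,9,10,10,10,12,12,13,14,14,16,17,30]

Site scan:
  KluV (CCCAGCC, off=1): starts [20, 28, 35, 44, 56, 69, 101, 122, 136, 152, 161, 189, 207, 224, 239] → cuts [21, 29, 36, 45, 57, 70, 102, 123, 137, 153, 162, 190, 208, 225, 240]
  IvoI (TCATCC, off=3): starts [63, 77, 83, 92, 112, 129, 173, 199, 232, 246, 256] → cuts [66, 80, 86, 95, 115, 132, 176, 202, 235, 249, 259]

Pooled cuts: [21, 29, 36, 45, 57, 66, 70, 80, 86, 95, 102, 115, 123, 132, 137, 153, 162, 176, 190, 202, 208, 225, 235, 240, 249, 259]

Fragment lengths:
  21→29: 8 bp
  29→36: 7 bp
  36→45: 9 bp
  45→57: 12 bp
  57→66: 9 bp
  66→70: 4 bp
  70→80: 10 bp
  80→86: 6 bp
  86→95: 9 bp
  95→102: 7 bp
  102→115: 13 bp
  115→123: 8 bp
  123→132: 9 bp
  132→137: 5 bp
  137→153: 16 bp
  153→162: 9 bp
  162→176: 14 bp
  176→190: 14 bp
  190→202: 12 bp
  202→208: 6 bp
  208→225: 17 bp
  225→235: 10 bp
  235→240: 5 bp
  240→249: 9 bp
  249→259: 10 bp
  259→21 (wrap): 268-259+21 = 30 bp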